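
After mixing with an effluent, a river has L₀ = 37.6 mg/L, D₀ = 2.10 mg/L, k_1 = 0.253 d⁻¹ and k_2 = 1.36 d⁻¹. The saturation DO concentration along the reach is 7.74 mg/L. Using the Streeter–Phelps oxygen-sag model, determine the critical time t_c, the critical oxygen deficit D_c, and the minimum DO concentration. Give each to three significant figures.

t_c ≈ 1.27 d; D_c ≈ 5.08 mg/L; min DO ≈ 2.66 mg/L

With k_2/k_1 = 5.375 and 1 − D₀(k_2−k_1)/(k_1 L₀) = 0.7556,
t_c = ln(5.375 × 0.7556) / (1.36 − 0.253) = ln(4.062) / 1.107 = 1.402/1.107 = 1.266 d.
L(t_c) = L₀ e^(−k_1 t_c) = 37.6 × 0.7259 = 27.29 mg/L, and at the critical point k_2 D_c = k_1 L, so D_c = (0.253/1.36) × 27.29 = 5.077 mg/L.
Minimum DO = C_s − D_c = 7.74 − 5.077 = 2.663 mg/L.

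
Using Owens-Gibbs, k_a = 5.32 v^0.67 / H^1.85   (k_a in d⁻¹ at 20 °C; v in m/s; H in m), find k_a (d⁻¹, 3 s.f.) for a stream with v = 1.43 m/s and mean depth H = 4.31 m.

k_a = 5.32 × 1.43^0.67 / 4.31^1.85 = 5.32 × 1.271 / 14.92 = 0.4531 d⁻¹.

k_a ≈ 0.453 d⁻¹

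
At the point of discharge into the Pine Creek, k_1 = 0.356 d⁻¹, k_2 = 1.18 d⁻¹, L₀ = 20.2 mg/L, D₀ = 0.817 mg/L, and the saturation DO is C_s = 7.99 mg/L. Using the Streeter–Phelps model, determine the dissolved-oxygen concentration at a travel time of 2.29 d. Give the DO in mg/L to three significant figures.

k_1 L₀/(k_2−k_1) = 0.356×20.2/(1.18−0.356) = 7.191/0.8240 = 8.727 mg/L.
e^(−k_1 t) = e^(−0.356×2.290) = 0.4425; e^(−k_2 t) = e^(−1.18×2.290) = 0.06706.
D = 8.727 × (0.4425 − 0.06706) + 0.817 × 0.06706 = 3.277 + 0.05479 = 3.332 mg/L.
DO = C_s − D = 7.99 − 3.332 = 4.658 mg/L.

DO ≈ 4.66 mg/L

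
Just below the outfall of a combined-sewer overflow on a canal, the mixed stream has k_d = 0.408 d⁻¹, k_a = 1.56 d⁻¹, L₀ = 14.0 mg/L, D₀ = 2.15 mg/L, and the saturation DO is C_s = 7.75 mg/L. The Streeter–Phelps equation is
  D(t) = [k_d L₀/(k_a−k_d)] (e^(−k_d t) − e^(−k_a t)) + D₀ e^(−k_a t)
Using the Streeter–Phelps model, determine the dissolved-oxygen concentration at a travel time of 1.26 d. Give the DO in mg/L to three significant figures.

k_d L₀/(k_a−k_d) = 0.408×14.0/(1.56−0.408) = 5.712/1.152 = 4.958 mg/L.
e^(−k_d t) = e^(−0.408×1.260) = 0.5981; e^(−k_a t) = e^(−1.56×1.260) = 0.1401.
D = 4.958 × (0.5981 − 0.1401) + 2.15 × 0.1401 = 2.271 + 0.3012 = 2.572 mg/L.
DO = C_s − D = 7.75 − 2.572 = 5.178 mg/L.

DO ≈ 5.18 mg/L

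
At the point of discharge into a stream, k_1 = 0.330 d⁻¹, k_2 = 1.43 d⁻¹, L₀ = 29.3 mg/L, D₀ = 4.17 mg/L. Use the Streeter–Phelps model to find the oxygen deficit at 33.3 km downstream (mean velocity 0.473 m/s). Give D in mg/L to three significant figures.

Travel time t = x/v = 33.3 km / (0.473 m/s) = 33300 m / 0.473 m/s = 70400 s = 0.8148 d.
k_1 L₀/(k_2−k_1) = 0.330×29.3/(1.43−0.330) = 9.669/1.100 = 8.790 mg/L.
e^(−k_1 t) = e^(−0.330×0.8148) = 0.7642; e^(−k_2 t) = e^(−1.43×0.8148) = 0.3119.
D = 8.790 × (0.7642 − 0.3119) + 4.17 × 0.3119 = 3.976 + 1.300 = 5.277 mg/L.

D ≈ 5.28 mg/L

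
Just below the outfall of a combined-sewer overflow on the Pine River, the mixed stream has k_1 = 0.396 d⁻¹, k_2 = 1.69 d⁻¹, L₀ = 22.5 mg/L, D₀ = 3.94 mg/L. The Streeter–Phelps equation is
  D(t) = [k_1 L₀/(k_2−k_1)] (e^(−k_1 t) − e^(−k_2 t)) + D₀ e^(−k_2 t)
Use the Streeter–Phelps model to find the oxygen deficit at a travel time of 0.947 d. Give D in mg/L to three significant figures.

k_1 L₀/(k_2−k_1) = 0.396×22.5/(1.69−0.396) = 8.910/1.294 = 6.886 mg/L.
e^(−k_1 t) = e^(−0.396×0.9470) = 0.6873; e^(−k_2 t) = e^(−1.69×0.9470) = 0.2018.
D = 6.886 × (0.6873 − 0.2018) + 3.94 × 0.2018 = 3.343 + 0.7951 = 4.138 mg/L.

D ≈ 4.14 mg/L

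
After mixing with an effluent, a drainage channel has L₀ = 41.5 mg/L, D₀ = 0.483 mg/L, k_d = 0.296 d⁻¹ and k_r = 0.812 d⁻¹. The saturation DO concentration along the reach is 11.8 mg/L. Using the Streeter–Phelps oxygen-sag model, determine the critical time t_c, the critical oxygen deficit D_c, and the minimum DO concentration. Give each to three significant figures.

t_c ≈ 1.92 d; D_c ≈ 8.58 mg/L; min DO ≈ 3.22 mg/L

With k_r/k_d = 2.743 and 1 − D₀(k_r−k_d)/(k_d L₀) = 0.9797,
t_c = ln(2.743 × 0.9797) / (0.812 − 0.296) = ln(2.688) / 0.5160 = 0.9886/0.5160 = 1.916 d.
L(t_c) = L₀ e^(−k_d t_c) = 41.5 × 0.5672 = 23.54 mg/L, and at the critical point k_r D_c = k_d L, so D_c = (0.296/0.812) × 23.54 = 8.580 mg/L.
Minimum DO = C_s − D_c = 11.8 − 8.580 = 3.220 mg/L.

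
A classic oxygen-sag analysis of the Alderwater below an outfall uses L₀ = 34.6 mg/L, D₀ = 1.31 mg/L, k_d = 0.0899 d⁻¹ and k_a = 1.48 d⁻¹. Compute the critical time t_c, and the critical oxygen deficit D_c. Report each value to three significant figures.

t_c ≈ 1.38 d; D_c ≈ 1.86 mg/L

With k_a/k_d = 16.46 and 1 − D₀(k_a−k_d)/(k_d L₀) = 0.4146,
t_c = ln(16.46 × 0.4146) / (1.48 − 0.0899) = ln(6.825) / 1.390 = 1.921/1.390 = 1.382 d.
L(t_c) = L₀ e^(−k_d t_c) = 34.6 × 0.8832 = 30.56 mg/L, and at the critical point k_a D_c = k_d L, so D_c = (0.0899/1.48) × 30.56 = 1.856 mg/L.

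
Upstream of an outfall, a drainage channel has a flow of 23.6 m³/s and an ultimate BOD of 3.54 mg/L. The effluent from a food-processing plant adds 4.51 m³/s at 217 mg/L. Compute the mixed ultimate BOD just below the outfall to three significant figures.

Flow-weighted mixing: C = (Q_r C_r + Q_w C_w)/(Q_r + Q_w)
= (23.6×3.54 + 4.51×217)/(23.6 + 4.51) = 1062/28.11 = 37.79 mg/L.

37.8 mg/L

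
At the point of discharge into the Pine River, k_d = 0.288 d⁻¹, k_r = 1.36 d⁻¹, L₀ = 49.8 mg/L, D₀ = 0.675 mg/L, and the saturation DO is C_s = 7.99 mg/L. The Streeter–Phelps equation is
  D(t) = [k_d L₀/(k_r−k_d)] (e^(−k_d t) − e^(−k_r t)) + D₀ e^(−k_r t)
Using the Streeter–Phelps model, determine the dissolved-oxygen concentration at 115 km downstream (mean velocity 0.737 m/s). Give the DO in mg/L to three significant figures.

Travel time t = x/v = 115 km / (0.737 m/s) = 115000 m / 0.737 m/s = 156000 s = 1.806 d.
k_d L₀/(k_r−k_d) = 0.288×49.8/(1.36−0.288) = 14.34/1.072 = 13.38 mg/L.
e^(−k_d t) = e^(−0.288×1.806) = 0.5944; e^(−k_r t) = e^(−1.36×1.806) = 0.08576.
D = 13.38 × (0.5944 − 0.08576) + 0.675 × 0.08576 = 6.806 + 0.05789 = 6.864 mg/L.
DO = C_s − D = 7.99 − 6.864 = 1.126 mg/L.

DO ≈ 1.13 mg/L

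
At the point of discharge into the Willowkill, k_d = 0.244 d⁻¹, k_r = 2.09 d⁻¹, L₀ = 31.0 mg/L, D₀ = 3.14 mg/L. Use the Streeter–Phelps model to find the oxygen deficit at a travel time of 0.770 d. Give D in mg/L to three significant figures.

k_d L₀/(k_r−k_d) = 0.244×31.0/(2.09−0.244) = 7.564/1.846 = 4.098 mg/L.
e^(−k_d t) = e^(−0.244×0.7700) = 0.8287; e^(−k_r t) = e^(−2.09×0.7700) = 0.2000.
D = 4.098 × (0.8287 − 0.2000) + 3.14 × 0.2000 = 2.576 + 0.6281 = 3.204 mg/L.

D ≈ 3.20 mg/L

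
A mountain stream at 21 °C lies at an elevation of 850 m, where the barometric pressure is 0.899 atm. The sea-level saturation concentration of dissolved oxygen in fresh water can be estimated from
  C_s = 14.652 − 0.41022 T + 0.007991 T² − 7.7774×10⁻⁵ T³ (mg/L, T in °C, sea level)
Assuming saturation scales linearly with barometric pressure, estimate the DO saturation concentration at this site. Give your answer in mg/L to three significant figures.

C_s ≈ 7.95 mg/L

At sea level: C_s = 14.652 − 0.41022×21 + 0.007991×21² − 7.7774×10⁻⁵×21³ = 8.841 mg/L.
Pressure correction: C_s' = 8.841 × 0.899 = 7.948 mg/L.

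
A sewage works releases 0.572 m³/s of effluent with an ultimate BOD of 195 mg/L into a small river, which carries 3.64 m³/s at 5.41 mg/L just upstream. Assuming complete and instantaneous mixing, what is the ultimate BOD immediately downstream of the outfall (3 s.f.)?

31.2 mg/L

Flow-weighted mixing: C = (Q_r C_r + Q_w C_w)/(Q_r + Q_w)
= (3.64×5.41 + 0.572×195)/(3.64 + 0.572) = 131.2/4.212 = 31.16 mg/L.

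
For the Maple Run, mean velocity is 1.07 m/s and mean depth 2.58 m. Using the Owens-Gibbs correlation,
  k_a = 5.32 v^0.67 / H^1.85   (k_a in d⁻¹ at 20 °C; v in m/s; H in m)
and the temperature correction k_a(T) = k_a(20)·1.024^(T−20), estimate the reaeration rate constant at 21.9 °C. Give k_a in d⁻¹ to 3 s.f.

k_a ≈ 1.01 d⁻¹

k_a(20) = 5.32 × 1.07^0.67 / 2.58^1.85 = 5.32 × 1.046 / 5.774 = 0.9641 d⁻¹.
k_a(21.9) = 0.9641 × 1.024^(21.9−20) = 0.9641 × 1.046 = 1.008 d⁻¹.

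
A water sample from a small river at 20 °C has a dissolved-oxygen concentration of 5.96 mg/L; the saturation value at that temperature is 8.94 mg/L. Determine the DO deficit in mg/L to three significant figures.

D ≈ 2.98 mg/L

D = C_s − C = 8.94 − 5.96 = 2.98 mg/L.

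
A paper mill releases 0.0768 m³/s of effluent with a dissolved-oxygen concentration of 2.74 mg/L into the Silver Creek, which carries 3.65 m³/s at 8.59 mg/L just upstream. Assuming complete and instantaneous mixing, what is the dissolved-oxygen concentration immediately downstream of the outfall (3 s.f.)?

Flow-weighted mixing: C = (Q_r C_r + Q_w C_w)/(Q_r + Q_w)
= (3.65×8.59 + 0.0768×2.74)/(3.65 + 0.0768) = 31.56/3.727 = 8.469 mg/L.

8.47 mg/L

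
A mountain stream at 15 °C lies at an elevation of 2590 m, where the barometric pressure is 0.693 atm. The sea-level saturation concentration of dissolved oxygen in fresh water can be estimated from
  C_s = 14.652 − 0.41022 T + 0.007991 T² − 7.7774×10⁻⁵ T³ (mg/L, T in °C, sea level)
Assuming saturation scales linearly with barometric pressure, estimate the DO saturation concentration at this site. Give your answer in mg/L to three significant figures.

C_s ≈ 6.95 mg/L

At sea level: C_s = 14.652 − 0.41022×15 + 0.007991×15² − 7.7774×10⁻⁵×15³ = 10.03 mg/L.
Pressure correction: C_s' = 10.03 × 0.693 = 6.954 mg/L.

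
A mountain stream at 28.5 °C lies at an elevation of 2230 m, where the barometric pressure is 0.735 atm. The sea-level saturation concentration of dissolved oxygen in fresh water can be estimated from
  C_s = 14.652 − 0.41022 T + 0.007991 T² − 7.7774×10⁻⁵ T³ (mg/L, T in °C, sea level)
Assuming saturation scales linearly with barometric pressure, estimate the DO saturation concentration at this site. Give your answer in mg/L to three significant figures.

At sea level: C_s = 14.652 − 0.41022×28.5 + 0.007991×28.5² − 7.7774×10⁻⁵×28.5³ = 7.651 mg/L.
Pressure correction: C_s' = 7.651 × 0.735 = 5.623 mg/L.

C_s ≈ 5.62 mg/L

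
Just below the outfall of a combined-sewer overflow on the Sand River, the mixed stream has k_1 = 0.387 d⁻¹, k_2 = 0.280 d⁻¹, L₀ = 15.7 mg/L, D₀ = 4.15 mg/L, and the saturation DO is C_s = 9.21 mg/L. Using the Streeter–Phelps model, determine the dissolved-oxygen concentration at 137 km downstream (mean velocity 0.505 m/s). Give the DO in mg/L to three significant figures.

DO ≈ 0.761 mg/L

Travel time t = x/v = 137 km / (0.505 m/s) = 137000 m / 0.505 m/s = 271300 s = 3.140 d.
k_1 L₀/(k_2−k_1) = 0.387×15.7/(0.280−0.387) = 6.076/-0.1070 = -56.78 mg/L.
e^(−k_1 t) = e^(−0.387×3.140) = 0.2967; e^(−k_2 t) = e^(−0.280×3.140) = 0.4151.
D = -56.78 × (0.2967 − 0.4151) + 4.15 × 0.4151 = 6.727 + 1.723 = 8.449 mg/L.
DO = C_s − D = 9.21 − 8.449 = 0.7607 mg/L.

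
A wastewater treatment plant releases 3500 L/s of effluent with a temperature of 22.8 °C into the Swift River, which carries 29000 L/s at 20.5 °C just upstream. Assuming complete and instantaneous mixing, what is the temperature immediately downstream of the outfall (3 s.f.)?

20.7 °C

Flow-weighted mixing: C = (Q_r C_r + Q_w C_w)/(Q_r + Q_w)
= (29000×20.5 + 3500×22.8)/(29000 + 3500) = 674300/32500 = 20.75 °C.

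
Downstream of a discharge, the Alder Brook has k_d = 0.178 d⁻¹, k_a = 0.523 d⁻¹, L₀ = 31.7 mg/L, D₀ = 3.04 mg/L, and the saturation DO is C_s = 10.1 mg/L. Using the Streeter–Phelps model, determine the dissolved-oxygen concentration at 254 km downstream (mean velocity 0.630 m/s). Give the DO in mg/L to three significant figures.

DO ≈ 4.13 mg/L

Travel time t = x/v = 254 km / (0.630 m/s) = 254000 m / 0.630 m/s = 403200 s = 4.666 d.
k_d L₀/(k_a−k_d) = 0.178×31.7/(0.523−0.178) = 5.643/0.3450 = 16.36 mg/L.
e^(−k_d t) = e^(−0.178×4.666) = 0.4358; e^(−k_a t) = e^(−0.523×4.666) = 0.08712.
D = 16.36 × (0.4358 − 0.08712) + 3.04 × 0.08712 = 5.703 + 0.2648 = 5.967 mg/L.
DO = C_s − D = 10.1 − 5.967 = 4.133 mg/L.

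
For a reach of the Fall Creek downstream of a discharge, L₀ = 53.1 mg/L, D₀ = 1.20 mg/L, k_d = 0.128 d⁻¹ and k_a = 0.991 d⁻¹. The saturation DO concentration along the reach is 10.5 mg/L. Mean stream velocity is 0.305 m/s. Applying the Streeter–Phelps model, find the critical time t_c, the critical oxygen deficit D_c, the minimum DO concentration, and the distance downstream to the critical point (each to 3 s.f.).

t_c ≈ 2.18 d; D_c ≈ 5.19 mg/L; min DO ≈ 5.31 mg/L; x_c ≈ 57.4 km

t_c = [1/(k_a−k_d)] ln[(k_a/k_d)(1 − D₀(k_a−k_d)/(k_d L₀))]
= [1/(0.991−0.128)] ln[(0.991/0.128)(1 − 1.20×0.8630/(0.128×53.1))]
= (1/0.8630) ln[7.742 × 0.8476] = 1.159 × ln(6.563) = 1.159 × 1.881 = 2.180 d.
L(t_c) = L₀ e^(−k_d t_c) = 53.1 × 0.7565 = 40.17 mg/L, and at the critical point k_a D_c = k_d L, so D_c = (0.128/0.991) × 40.17 = 5.189 mg/L.
Minimum DO = C_s − D_c = 10.5 − 5.189 = 5.311 mg/L.
x_c = v t_c = 0.305 m/s × 2.180 d × 86400 s/d = 57450 m ≈ 57.4 km.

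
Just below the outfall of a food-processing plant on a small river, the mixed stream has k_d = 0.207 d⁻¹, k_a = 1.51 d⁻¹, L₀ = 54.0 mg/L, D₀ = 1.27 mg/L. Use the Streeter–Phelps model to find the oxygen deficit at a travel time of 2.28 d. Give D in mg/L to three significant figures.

D ≈ 5.12 mg/L

k_d L₀/(k_a−k_d) = 0.207×54.0/(1.51−0.207) = 11.18/1.303 = 8.579 mg/L.
e^(−k_d t) = e^(−0.207×2.280) = 0.6238; e^(−k_a t) = e^(−1.51×2.280) = 0.03198.
D = 8.579 × (0.6238 − 0.03198) + 1.27 × 0.03198 = 5.077 + 0.04061 = 5.117 mg/L.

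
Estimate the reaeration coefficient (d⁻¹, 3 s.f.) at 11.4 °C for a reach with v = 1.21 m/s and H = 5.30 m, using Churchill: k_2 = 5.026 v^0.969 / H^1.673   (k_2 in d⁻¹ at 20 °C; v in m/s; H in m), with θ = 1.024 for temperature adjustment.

k_2 ≈ 0.303 d⁻¹

k_2(20) = 5.026 × 1.21^0.969 / 5.30^1.673 = 5.026 × 1.203 / 16.28 = 0.3713 d⁻¹.
k_2(11.4) = 0.3713 × 1.024^(11.4−20) = 0.3713 × 0.8155 = 0.3028 d⁻¹.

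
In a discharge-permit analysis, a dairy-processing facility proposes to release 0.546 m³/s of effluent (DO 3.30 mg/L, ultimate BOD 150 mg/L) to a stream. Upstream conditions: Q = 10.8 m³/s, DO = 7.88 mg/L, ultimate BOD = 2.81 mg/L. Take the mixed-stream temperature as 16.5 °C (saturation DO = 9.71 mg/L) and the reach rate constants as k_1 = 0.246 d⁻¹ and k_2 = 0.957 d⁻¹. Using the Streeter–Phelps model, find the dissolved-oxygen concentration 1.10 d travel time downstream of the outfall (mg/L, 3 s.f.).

Mixed DO = (10.8×7.88 + 0.546×3.30)/(10.8+0.546) = 86.91/11.35 = 7.660 mg/L.
Mixed L₀ = (10.8×2.81 + 0.546×150)/(11.35) = 112.2/11.35 = 9.893 mg/L.
Initial deficit D₀ = C_s − DO₀ = 9.71 − 7.660 = 2.050 mg/L.
D(1.10) = [0.246×9.893/(0.957−0.246)](e^(−0.246×1.10) − e^(−0.957×1.10)) + 2.050 e^(−0.957×1.10)
= 3.423 × (0.7629 − 0.3490) + 2.050 × 0.3490 = 2.132 mg/L.
DO = 9.71 − 2.132 = 7.578 mg/L.

DO ≈ 7.58 mg/L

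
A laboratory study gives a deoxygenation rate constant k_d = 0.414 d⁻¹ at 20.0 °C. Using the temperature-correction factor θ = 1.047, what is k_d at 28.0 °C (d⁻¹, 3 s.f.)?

k_d(T₂) = k_d(T₁) · θ^(T₂−T₁) = 0.414 × 1.047^(28.0−20.0)
= 0.414 × 1.047^8.00 = 0.414 × 1.444 = 0.5978 d⁻¹.

k_d ≈ 0.598 d⁻¹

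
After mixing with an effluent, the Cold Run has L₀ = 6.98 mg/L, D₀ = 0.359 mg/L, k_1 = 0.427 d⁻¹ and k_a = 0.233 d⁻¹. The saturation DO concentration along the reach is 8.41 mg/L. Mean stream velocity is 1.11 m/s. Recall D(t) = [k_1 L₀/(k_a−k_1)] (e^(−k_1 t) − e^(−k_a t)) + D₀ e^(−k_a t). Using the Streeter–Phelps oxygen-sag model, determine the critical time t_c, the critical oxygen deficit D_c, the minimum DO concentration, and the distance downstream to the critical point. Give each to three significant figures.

t_c = [1/(k_a−k_1)] ln[(k_a/k_1)(1 − D₀(k_a−k_1)/(k_1 L₀))]
= [1/(0.233−0.427)] ln[(0.233/0.427)(1 − 0.359×-0.1940/(0.427×6.98))]
= (1/-0.1940) ln[0.5457 × 1.023] = -5.155 × ln(0.5584) = -5.155 × -0.5826 = 3.003 d.
L(t_c) = L₀ e^(−k_1 t_c) = 6.98 × 0.2774 = 1.936 mg/L, and at the critical point k_a D_c = k_1 L, so D_c = (0.427/0.233) × 1.936 = 3.548 mg/L.
Minimum DO = C_s − D_c = 8.41 − 3.548 = 4.862 mg/L.
x_c = v t_c = 1.11 m/s × 3.003 d × 86400 s/d = 288000 m ≈ 288 km.

t_c ≈ 3.00 d; D_c ≈ 3.55 mg/L; min DO ≈ 4.86 mg/L; x_c ≈ 288 km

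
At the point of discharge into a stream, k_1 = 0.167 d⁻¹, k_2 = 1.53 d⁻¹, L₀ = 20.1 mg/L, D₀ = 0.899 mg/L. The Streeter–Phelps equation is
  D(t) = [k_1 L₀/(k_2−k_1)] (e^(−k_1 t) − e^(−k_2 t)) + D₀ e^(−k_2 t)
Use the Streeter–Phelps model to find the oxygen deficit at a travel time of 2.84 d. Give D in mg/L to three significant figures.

k_1 L₀/(k_2−k_1) = 0.167×20.1/(1.53−0.167) = 3.357/1.363 = 2.463 mg/L.
e^(−k_1 t) = e^(−0.167×2.840) = 0.6223; e^(−k_2 t) = e^(−1.53×2.840) = 0.01297.
D = 2.463 × (0.6223 − 0.01297) + 0.899 × 0.01297 = 1.501 + 0.01166 = 1.512 mg/L.

D ≈ 1.51 mg/L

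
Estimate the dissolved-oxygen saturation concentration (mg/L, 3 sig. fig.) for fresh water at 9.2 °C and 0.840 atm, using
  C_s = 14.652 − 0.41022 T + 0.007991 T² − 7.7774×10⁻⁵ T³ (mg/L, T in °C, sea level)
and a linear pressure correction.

C_s ≈ 9.65 mg/L

At sea level: C_s = 14.652 − 0.41022×9.2 + 0.007991×9.2² − 7.7774×10⁻⁵×9.2³ = 11.49 mg/L.
Pressure correction: C_s' = 11.49 × 0.840 = 9.655 mg/L.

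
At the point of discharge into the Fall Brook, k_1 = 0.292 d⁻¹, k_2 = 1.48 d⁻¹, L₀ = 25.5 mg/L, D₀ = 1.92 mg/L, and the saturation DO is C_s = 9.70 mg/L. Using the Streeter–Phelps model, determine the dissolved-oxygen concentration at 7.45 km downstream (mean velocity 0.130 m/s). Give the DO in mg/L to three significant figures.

Travel time t = x/v = 7.45 km / (0.130 m/s) = 7450 m / 0.130 m/s = 57310 s = 0.6633 d.
k_1 L₀/(k_2−k_1) = 0.292×25.5/(1.48−0.292) = 7.446/1.188 = 6.268 mg/L.
e^(−k_1 t) = e^(−0.292×0.6633) = 0.8239; e^(−k_2 t) = e^(−1.48×0.6633) = 0.3747.
D = 6.268 × (0.8239 − 0.3747) + 1.92 × 0.3747 = 2.816 + 0.7194 = 3.535 mg/L.
DO = C_s − D = 9.70 − 3.535 = 6.165 mg/L.

DO ≈ 6.16 mg/L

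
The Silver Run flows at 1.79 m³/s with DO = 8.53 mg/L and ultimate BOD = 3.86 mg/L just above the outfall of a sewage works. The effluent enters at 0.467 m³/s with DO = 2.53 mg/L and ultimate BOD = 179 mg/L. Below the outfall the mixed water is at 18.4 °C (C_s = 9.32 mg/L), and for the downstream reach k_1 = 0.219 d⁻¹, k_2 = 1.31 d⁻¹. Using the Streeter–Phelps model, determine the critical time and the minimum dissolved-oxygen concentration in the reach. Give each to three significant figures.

Mixed DO = (1.79×8.53 + 0.467×2.53)/(1.79+0.467) = 16.45/2.257 = 7.289 mg/L.
Mixed L₀ = (1.79×3.86 + 0.467×179)/(2.257) = 90.50/2.257 = 40.10 mg/L.
Initial deficit D₀ = C_s − DO₀ = 9.32 − 7.289 = 2.031 mg/L.
t_c = (1/1.091) ln[(1.31/0.219)(1 − 2.031×1.091/(0.219×40.10))] = 0.9166 × ln(4.472) = 1.373 d.
D_c = (0.219/1.31) × 40.10 × e^(−0.219×1.373) = 0.1672 × 40.10 × 0.7403 = 4.963 mg/L.
Minimum DO = 9.32 − 4.963 = 4.357 mg/L.

t_c ≈ 1.37 d; minimum DO ≈ 4.36 mg/L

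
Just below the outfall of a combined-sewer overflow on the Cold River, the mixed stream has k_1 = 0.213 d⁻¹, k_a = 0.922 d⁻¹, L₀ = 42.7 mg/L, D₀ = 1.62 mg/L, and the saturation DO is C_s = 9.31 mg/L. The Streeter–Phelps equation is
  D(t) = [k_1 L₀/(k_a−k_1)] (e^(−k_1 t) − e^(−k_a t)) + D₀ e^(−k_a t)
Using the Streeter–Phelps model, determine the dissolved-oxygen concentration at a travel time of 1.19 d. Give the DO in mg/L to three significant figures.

DO ≈ 3.10 mg/L

k_1 L₀/(k_a−k_1) = 0.213×42.7/(0.922−0.213) = 9.095/0.7090 = 12.83 mg/L.
e^(−k_1 t) = e^(−0.213×1.190) = 0.7761; e^(−k_a t) = e^(−0.922×1.190) = 0.3338.
D = 12.83 × (0.7761 − 0.3338) + 1.62 × 0.3338 = 5.674 + 0.5408 = 6.215 mg/L.
DO = C_s − D = 9.31 − 6.215 = 3.095 mg/L.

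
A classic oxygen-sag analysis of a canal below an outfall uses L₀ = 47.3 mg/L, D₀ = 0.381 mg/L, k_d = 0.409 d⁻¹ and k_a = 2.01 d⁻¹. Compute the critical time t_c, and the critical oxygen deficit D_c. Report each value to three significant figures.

t_c ≈ 0.974 d; D_c ≈ 6.46 mg/L

t_c = [1/(k_a−k_d)] ln[(k_a/k_d)(1 − D₀(k_a−k_d)/(k_d L₀))]
= [1/(2.01−0.409)] ln[(2.01/0.409)(1 − 0.381×1.601/(0.409×47.3))]
= (1/1.601) ln[4.914 × 0.9685] = 0.6246 × ln(4.759) = 0.6246 × 1.560 = 0.9745 d.
D_c = (k_d/k_a) L₀ e^(−k_d t_c) = (0.409/2.01) × 47.3 × e^(−0.409×0.9745) = 0.2035 × 47.3 × 0.6713 = 6.461 mg/L.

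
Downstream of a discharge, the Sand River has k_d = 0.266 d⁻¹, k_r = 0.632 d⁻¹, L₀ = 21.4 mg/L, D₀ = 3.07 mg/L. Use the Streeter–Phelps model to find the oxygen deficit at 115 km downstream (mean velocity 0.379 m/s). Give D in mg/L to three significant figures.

D ≈ 4.75 mg/L

Travel time t = x/v = 115 km / (0.379 m/s) = 115000 m / 0.379 m/s = 303400 s = 3.512 d.
k_d L₀/(k_r−k_d) = 0.266×21.4/(0.632−0.266) = 5.692/0.3660 = 15.55 mg/L.
e^(−k_d t) = e^(−0.266×3.512) = 0.3929; e^(−k_r t) = e^(−0.632×3.512) = 0.1087.
D = 15.55 × (0.3929 − 0.1087) + 3.07 × 0.1087 = 4.421 + 0.3336 = 4.755 mg/L.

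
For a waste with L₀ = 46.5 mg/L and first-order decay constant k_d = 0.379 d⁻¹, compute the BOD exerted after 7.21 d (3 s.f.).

y ≈ 43.5 mg/L

y_t = L₀(1 − e^(−k_d t)) = 46.5 × (1 − e^(−0.379×7.21))
= 46.5 × (1 − 0.06505) = 46.5 × 0.9349 = 43.48 mg/L.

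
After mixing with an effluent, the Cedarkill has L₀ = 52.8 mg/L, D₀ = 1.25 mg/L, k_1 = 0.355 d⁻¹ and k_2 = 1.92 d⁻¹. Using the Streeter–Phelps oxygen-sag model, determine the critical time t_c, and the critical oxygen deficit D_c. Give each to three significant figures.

t_c ≈ 1.01 d; D_c ≈ 6.83 mg/L

With k_2/k_1 = 5.408 and 1 − D₀(k_2−k_1)/(k_1 L₀) = 0.8956,
t_c = ln(5.408 × 0.8956) / (1.92 − 0.355) = ln(4.844) / 1.565 = 1.578/1.565 = 1.008 d.
D_c = (k_1/k_2) L₀ e^(−k_1 t_c) = (0.355/1.92) × 52.8 × e^(−0.355×1.008) = 0.1849 × 52.8 × 0.6992 = 6.825 mg/L.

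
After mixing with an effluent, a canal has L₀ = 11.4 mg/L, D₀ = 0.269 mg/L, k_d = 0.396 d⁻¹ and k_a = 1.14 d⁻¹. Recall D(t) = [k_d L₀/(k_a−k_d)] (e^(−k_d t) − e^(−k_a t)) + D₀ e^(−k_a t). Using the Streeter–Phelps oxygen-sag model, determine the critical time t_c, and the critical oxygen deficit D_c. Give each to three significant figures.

t_c = [1/(k_a−k_d)] ln[(k_a/k_d)(1 − D₀(k_a−k_d)/(k_d L₀))]
= [1/(1.14−0.396)] ln[(1.14/0.396)(1 − 0.269×0.7440/(0.396×11.4))]
= (1/0.7440) ln[2.879 × 0.9557] = 1.344 × ln(2.751) = 1.344 × 1.012 = 1.360 d.
D_c = (k_d/k_a) L₀ e^(−k_d t_c) = (0.396/1.14) × 11.4 × e^(−0.396×1.360) = 0.3474 × 11.4 × 0.5835 = 2.311 mg/L.

t_c ≈ 1.36 d; D_c ≈ 2.31 mg/L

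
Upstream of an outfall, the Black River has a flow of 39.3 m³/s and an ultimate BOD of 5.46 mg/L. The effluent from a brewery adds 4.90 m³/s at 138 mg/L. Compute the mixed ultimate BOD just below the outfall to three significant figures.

20.2 mg/L

Flow-weighted mixing: C = (Q_r C_r + Q_w C_w)/(Q_r + Q_w)
= (39.3×5.46 + 4.90×138)/(39.3 + 4.90) = 890.8/44.20 = 20.15 mg/L.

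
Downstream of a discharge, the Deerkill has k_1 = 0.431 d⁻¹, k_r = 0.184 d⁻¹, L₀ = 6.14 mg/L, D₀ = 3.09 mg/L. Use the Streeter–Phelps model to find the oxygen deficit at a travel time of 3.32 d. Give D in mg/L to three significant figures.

D ≈ 4.93 mg/L

k_1 L₀/(k_r−k_1) = 0.431×6.14/(0.184−0.431) = 2.646/-0.2470 = -10.71 mg/L.
e^(−k_1 t) = e^(−0.431×3.320) = 0.2391; e^(−k_r t) = e^(−0.184×3.320) = 0.5429.
D = -10.71 × (0.2391 − 0.5429) + 3.09 × 0.5429 = 3.255 + 1.677 = 4.932 mg/L.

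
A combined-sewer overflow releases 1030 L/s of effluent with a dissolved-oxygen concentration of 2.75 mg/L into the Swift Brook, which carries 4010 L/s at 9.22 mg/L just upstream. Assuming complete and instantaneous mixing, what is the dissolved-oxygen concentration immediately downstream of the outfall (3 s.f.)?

7.90 mg/L

Flow-weighted mixing: C = (Q_r C_r + Q_w C_w)/(Q_r + Q_w)
= (4010×9.22 + 1030×2.75)/(4010 + 1030) = 39800/5040 = 7.898 mg/L.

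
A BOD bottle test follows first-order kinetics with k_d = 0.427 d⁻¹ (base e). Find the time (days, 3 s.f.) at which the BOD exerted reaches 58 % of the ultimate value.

t ≈ 2.03 d

y/L₀ = 1 − e^(−k_d t) = 0.58 ⇒ e^(−k_d t) = 0.420
t = −ln(0.420) / 0.427 = 0.8675 / 0.427 = 2.032 d.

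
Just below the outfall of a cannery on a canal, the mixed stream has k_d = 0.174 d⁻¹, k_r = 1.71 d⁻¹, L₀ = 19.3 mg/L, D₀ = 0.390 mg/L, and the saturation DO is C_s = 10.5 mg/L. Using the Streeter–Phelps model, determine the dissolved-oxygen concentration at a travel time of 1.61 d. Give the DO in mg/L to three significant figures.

k_d L₀/(k_r−k_d) = 0.174×19.3/(1.71−0.174) = 3.358/1.536 = 2.186 mg/L.
e^(−k_d t) = e^(−0.174×1.610) = 0.7557; e^(−k_r t) = e^(−1.71×1.610) = 0.06373.
D = 2.186 × (0.7557 − 0.06373) + 0.390 × 0.06373 = 1.513 + 0.02485 = 1.538 mg/L.
DO = C_s − D = 10.5 − 1.538 = 8.962 mg/L.

DO ≈ 8.96 mg/L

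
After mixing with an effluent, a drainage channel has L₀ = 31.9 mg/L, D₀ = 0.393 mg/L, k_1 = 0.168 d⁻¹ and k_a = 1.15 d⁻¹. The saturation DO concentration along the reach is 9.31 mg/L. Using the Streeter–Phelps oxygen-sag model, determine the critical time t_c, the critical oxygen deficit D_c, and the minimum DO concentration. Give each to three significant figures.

With k_a/k_1 = 6.845 and 1 − D₀(k_a−k_1)/(k_1 L₀) = 0.9280,
t_c = ln(6.845 × 0.9280) / (1.15 − 0.168) = ln(6.352) / 0.9820 = 1.849/0.9820 = 1.883 d.
L(t_c) = L₀ e^(−k_1 t_c) = 31.9 × 0.7288 = 23.25 mg/L, and at the critical point k_a D_c = k_1 L, so D_c = (0.168/1.15) × 23.25 = 3.397 mg/L.
Minimum DO = C_s − D_c = 9.31 − 3.397 = 5.913 mg/L.

t_c ≈ 1.88 d; D_c ≈ 3.40 mg/L; min DO ≈ 5.91 mg/L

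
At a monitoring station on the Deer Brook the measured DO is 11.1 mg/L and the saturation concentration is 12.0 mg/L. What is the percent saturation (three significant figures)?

% saturation = C/C_s × 100 = 11.1/12.0 × 100 = 92.5 %.

92.5 % saturation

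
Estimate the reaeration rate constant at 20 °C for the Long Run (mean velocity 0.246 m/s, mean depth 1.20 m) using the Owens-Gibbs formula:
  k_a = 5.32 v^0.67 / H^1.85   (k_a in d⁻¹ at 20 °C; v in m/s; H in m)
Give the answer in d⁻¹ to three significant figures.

k_a ≈ 1.48 d⁻¹

k_a = 5.32 × 0.246^0.67 / 1.20^1.85 = 5.32 × 0.3908 / 1.401 = 1.484 d⁻¹.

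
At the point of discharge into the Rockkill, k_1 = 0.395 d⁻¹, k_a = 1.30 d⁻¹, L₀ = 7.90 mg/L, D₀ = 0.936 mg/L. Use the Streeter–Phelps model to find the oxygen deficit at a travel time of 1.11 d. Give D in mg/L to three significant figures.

k_1 L₀/(k_a−k_1) = 0.395×7.90/(1.30−0.395) = 3.121/0.9050 = 3.448 mg/L.
e^(−k_1 t) = e^(−0.395×1.110) = 0.6450; e^(−k_a t) = e^(−1.30×1.110) = 0.2362.
D = 3.448 × (0.6450 − 0.2362) + 0.936 × 0.2362 = 1.410 + 0.2211 = 1.631 mg/L.

D ≈ 1.63 mg/L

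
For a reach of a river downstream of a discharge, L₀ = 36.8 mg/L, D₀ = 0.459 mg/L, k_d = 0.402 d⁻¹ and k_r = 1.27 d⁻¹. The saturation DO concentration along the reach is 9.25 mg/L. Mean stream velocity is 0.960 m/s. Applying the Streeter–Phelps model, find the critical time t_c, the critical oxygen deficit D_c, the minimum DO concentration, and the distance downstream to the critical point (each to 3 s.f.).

t_c = [1/(k_r−k_d)] ln[(k_r/k_d)(1 − D₀(k_r−k_d)/(k_d L₀))]
= [1/(1.27−0.402)] ln[(1.27/0.402)(1 − 0.459×0.8680/(0.402×36.8))]
= (1/0.8680) ln[3.159 × 0.9731] = 1.152 × ln(3.074) = 1.152 × 1.123 = 1.294 d.
D_c = (k_d/k_r) L₀ e^(−k_d t_c) = (0.402/1.27) × 36.8 × e^(−0.402×1.294) = 0.3165 × 36.8 × 0.5945 = 6.925 mg/L.
Minimum DO = C_s − D_c = 9.25 − 6.925 = 2.325 mg/L.
x_c = v t_c = 0.960 m/s × 1.294 d × 86400 s/d = 107300 m ≈ 107 km.

t_c ≈ 1.29 d; D_c ≈ 6.92 mg/L; min DO ≈ 2.33 mg/L; x_c ≈ 107 km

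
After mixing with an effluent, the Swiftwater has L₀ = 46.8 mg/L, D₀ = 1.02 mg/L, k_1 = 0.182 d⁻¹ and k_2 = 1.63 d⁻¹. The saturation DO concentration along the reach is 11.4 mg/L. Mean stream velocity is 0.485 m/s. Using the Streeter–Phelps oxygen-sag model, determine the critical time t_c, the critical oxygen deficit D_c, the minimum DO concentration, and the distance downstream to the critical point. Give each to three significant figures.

t_c ≈ 1.38 d; D_c ≈ 4.06 mg/L; min DO ≈ 7.34 mg/L; x_c ≈ 57.9 km

At the critical point dD/dt = 0, so k_1 L₀ e^(−k_1 t) = k_2 D. Substituting D(t) from the Streeter–Phelps equation and solving for t gives
t_c = ln[(k_2/k_1)(1 − D₀(k_2−k_1)/(k_1 L₀))] / (k_2−k_1).
Here k_2−k_1 = 1.448 d⁻¹ and 1 − D₀(k_2−k_1)/(k_1 L₀) = 1 − 1.02×1.448/(0.182×46.8) = 0.8266, so
t_c = ln(8.956 × 0.8266) / 1.448 = 2.002 / 1.448 = 1.383 d.
D_c = (k_1/k_2) L₀ e^(−k_1 t_c) = (0.182/1.63) × 46.8 × e^(−0.182×1.383) = 0.1117 × 46.8 × 0.7775 = 4.063 mg/L.
Minimum DO = C_s − D_c = 11.4 − 4.063 = 7.337 mg/L.
x_c = v t_c = 0.485 m/s × 1.383 d × 86400 s/d = 57930 m ≈ 57.9 km.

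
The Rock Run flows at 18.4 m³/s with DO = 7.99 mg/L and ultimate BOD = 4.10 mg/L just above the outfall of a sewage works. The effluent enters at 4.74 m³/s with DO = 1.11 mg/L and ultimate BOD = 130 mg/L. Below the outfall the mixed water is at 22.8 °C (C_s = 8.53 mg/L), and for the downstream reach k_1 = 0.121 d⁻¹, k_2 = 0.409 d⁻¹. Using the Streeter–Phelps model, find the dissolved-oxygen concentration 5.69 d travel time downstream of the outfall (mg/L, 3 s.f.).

DO ≈ 3.26 mg/L

Mixed DO = (18.4×7.99 + 4.74×1.11)/(18.4+4.74) = 152.3/23.14 = 6.581 mg/L.
Mixed L₀ = (18.4×4.10 + 4.74×130)/(23.14) = 691.6/23.14 = 29.89 mg/L.
Initial deficit D₀ = C_s − DO₀ = 8.53 − 6.581 = 1.949 mg/L.
D(5.69) = [0.121×29.89/(0.409−0.121)](e^(−0.121×5.69) − e^(−0.409×5.69)) + 1.949 e^(−0.409×5.69)
= 12.56 × (0.5023 − 0.09757) + 1.949 × 0.09757 = 5.273 mg/L.
DO = 8.53 − 5.273 = 3.257 mg/L.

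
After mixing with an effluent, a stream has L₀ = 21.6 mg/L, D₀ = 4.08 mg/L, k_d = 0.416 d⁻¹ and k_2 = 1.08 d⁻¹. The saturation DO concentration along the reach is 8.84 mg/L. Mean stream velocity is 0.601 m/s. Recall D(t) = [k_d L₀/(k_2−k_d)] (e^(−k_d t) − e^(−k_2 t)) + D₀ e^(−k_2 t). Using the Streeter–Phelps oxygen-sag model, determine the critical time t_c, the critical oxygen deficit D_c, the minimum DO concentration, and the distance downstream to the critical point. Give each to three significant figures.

t_c ≈ 0.896 d; D_c ≈ 5.73 mg/L; min DO ≈ 3.11 mg/L; x_c ≈ 46.5 km

With k_2/k_d = 2.596 and 1 − D₀(k_2−k_d)/(k_d L₀) = 0.6985,
t_c = ln(2.596 × 0.6985) / (1.08 − 0.416) = ln(1.813) / 0.6640 = 0.5952/0.6640 = 0.8964 d.
L(t_c) = L₀ e^(−k_d t_c) = 21.6 × 0.6887 = 14.88 mg/L, and at the critical point k_2 D_c = k_d L, so D_c = (0.416/1.08) × 14.88 = 5.730 mg/L.
Minimum DO = C_s − D_c = 8.84 − 5.730 = 3.110 mg/L.
x_c = v t_c = 0.601 m/s × 0.8964 d × 86400 s/d = 46550 m ≈ 46.5 km.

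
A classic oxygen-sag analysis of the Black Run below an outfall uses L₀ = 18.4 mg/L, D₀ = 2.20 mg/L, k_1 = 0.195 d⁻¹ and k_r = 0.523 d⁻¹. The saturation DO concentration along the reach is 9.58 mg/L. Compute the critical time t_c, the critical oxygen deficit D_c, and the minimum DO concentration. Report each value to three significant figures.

t_c ≈ 2.32 d; D_c ≈ 4.36 mg/L; min DO ≈ 5.22 mg/L

With k_r/k_1 = 2.682 and 1 − D₀(k_r−k_1)/(k_1 L₀) = 0.7989,
t_c = ln(2.682 × 0.7989) / (0.523 − 0.195) = ln(2.143) / 0.3280 = 0.7620/0.3280 = 2.323 d.
D_c = (k_1/k_r) L₀ e^(−k_1 t_c) = (0.195/0.523) × 18.4 × e^(−0.195×2.323) = 0.3728 × 18.4 × 0.6357 = 4.361 mg/L.
Minimum DO = C_s − D_c = 9.58 − 4.361 = 5.219 mg/L.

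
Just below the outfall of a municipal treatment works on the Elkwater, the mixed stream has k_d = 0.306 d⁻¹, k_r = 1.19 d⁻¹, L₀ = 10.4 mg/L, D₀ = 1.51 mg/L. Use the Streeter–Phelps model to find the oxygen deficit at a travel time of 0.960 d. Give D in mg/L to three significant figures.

k_d L₀/(k_r−k_d) = 0.306×10.4/(1.19−0.306) = 3.182/0.8840 = 3.600 mg/L.
e^(−k_d t) = e^(−0.306×0.9600) = 0.7455; e^(−k_r t) = e^(−1.19×0.9600) = 0.3191.
D = 3.600 × (0.7455 − 0.3191) + 1.51 × 0.3191 = 1.535 + 0.4818 = 2.017 mg/L.

D ≈ 2.02 mg/L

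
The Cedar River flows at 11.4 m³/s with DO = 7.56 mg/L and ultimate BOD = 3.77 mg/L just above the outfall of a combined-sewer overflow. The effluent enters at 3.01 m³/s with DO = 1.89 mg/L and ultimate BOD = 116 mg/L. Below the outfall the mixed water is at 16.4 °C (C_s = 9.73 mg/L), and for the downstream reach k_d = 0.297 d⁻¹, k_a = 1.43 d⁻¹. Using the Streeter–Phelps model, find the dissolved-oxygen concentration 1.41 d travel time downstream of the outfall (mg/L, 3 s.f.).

DO ≈ 5.54 mg/L

Mixed DO = (11.4×7.56 + 3.01×1.89)/(11.4+3.01) = 91.87/14.41 = 6.376 mg/L.
Mixed L₀ = (11.4×3.77 + 3.01×116)/(14.41) = 392.1/14.41 = 27.21 mg/L.
Initial deficit D₀ = C_s − DO₀ = 9.73 − 6.376 = 3.354 mg/L.
D(1.41) = [0.297×27.21/(1.43−0.297)](e^(−0.297×1.41) − e^(−1.43×1.41)) + 3.354 e^(−1.43×1.41)
= 7.133 × (0.6579 − 0.1331) + 3.354 × 0.1331 = 4.190 mg/L.
DO = 9.73 − 4.190 = 5.540 mg/L.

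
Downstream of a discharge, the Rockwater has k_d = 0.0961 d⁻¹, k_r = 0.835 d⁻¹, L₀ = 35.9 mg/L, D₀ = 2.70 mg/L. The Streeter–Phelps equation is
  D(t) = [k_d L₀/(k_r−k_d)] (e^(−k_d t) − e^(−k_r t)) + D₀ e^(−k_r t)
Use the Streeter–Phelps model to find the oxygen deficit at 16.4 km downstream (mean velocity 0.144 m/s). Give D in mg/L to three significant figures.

Travel time t = x/v = 16.4 km / (0.144 m/s) = 16400 m / 0.144 m/s = 113900 s = 1.318 d.
k_d L₀/(k_r−k_d) = 0.0961×35.9/(0.835−0.0961) = 3.450/0.7389 = 4.669 mg/L.
e^(−k_d t) = e^(−0.0961×1.318) = 0.8810; e^(−k_r t) = e^(−0.835×1.318) = 0.3327.
D = 4.669 × (0.8810 − 0.3327) + 2.70 × 0.3327 = 2.560 + 0.8982 = 3.459 mg/L.

D ≈ 3.46 mg/L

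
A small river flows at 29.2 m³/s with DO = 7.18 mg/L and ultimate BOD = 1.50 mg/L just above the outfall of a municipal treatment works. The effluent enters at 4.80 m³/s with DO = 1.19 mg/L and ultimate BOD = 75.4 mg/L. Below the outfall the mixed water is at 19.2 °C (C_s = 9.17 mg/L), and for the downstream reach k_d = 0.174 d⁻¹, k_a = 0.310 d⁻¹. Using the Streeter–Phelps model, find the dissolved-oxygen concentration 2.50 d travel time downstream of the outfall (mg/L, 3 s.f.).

DO ≈ 5.02 mg/L

Mixed DO = (29.2×7.18 + 4.80×1.19)/(29.2+4.80) = 215.4/34.00 = 6.334 mg/L.
Mixed L₀ = (29.2×1.50 + 4.80×75.4)/(34.00) = 405.7/34.00 = 11.93 mg/L.
Initial deficit D₀ = C_s − DO₀ = 9.17 − 6.334 = 2.836 mg/L.
D(2.50) = [0.174×11.93/(0.310−0.174)](e^(−0.174×2.50) − e^(−0.310×2.50)) + 2.836 e^(−0.310×2.50)
= 15.27 × (0.6473 − 0.4607) + 2.836 × 0.4607 = 4.155 mg/L.
DO = 9.17 − 4.155 = 5.015 mg/L.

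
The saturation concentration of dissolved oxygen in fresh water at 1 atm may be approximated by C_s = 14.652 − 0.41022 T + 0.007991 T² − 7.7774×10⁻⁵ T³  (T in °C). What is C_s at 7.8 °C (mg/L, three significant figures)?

C_s ≈ 11.9 mg/L

C_s = 14.652 − 0.41022×7.8 + 0.007991×7.8² − 7.7774×10⁻⁵×7.8³ = 11.90 mg/L.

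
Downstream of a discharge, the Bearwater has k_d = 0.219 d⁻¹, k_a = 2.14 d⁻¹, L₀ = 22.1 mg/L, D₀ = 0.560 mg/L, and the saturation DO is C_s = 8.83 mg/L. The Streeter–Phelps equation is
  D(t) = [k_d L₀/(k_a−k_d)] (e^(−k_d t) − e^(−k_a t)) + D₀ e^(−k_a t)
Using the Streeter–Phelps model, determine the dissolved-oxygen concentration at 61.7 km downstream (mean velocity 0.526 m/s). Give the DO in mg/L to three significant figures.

Travel time t = x/v = 61.7 km / (0.526 m/s) = 61700 m / 0.526 m/s = 117300 s = 1.358 d.
k_d L₀/(k_a−k_d) = 0.219×22.1/(2.14−0.219) = 4.840/1.921 = 2.519 mg/L.
e^(−k_d t) = e^(−0.219×1.358) = 0.7428; e^(−k_a t) = e^(−2.14×1.358) = 0.05473.
D = 2.519 × (0.7428 − 0.05473) + 0.560 × 0.05473 = 1.734 + 0.03065 = 1.764 mg/L.
DO = C_s − D = 8.83 − 1.764 = 7.066 mg/L.

DO ≈ 7.07 mg/L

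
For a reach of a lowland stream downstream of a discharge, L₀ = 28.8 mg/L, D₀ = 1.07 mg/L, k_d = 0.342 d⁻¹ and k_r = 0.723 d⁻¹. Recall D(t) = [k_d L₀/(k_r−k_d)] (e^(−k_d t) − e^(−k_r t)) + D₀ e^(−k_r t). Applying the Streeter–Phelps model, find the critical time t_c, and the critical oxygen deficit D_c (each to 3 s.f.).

t_c ≈ 1.85 d; D_c ≈ 7.23 mg/L

With k_r/k_d = 2.114 and 1 − D₀(k_r−k_d)/(k_d L₀) = 0.9586,
t_c = ln(2.114 × 0.9586) / (0.723 − 0.342) = ln(2.027) / 0.3810 = 0.7063/0.3810 = 1.854 d.
L(t_c) = L₀ e^(−k_d t_c) = 28.8 × 0.5305 = 15.28 mg/L, and at the critical point k_r D_c = k_d L, so D_c = (0.342/0.723) × 15.28 = 7.226 mg/L.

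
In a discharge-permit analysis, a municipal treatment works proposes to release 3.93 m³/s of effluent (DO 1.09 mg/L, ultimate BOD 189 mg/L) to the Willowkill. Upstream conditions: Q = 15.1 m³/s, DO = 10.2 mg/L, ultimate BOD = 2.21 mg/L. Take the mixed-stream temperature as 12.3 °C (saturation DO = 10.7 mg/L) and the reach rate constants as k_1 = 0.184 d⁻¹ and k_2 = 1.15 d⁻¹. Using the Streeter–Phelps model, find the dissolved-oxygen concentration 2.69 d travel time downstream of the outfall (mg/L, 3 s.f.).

Mixed DO = (15.1×10.2 + 3.93×1.09)/(15.1+3.93) = 158.3/19.03 = 8.319 mg/L.
Mixed L₀ = (15.1×2.21 + 3.93×189)/(19.03) = 776.1/19.03 = 40.79 mg/L.
Initial deficit D₀ = C_s − DO₀ = 10.7 − 8.319 = 2.381 mg/L.
D(2.69) = [0.184×40.79/(1.15−0.184)](e^(−0.184×2.69) − e^(−1.15×2.69)) + 2.381 e^(−1.15×2.69)
= 7.769 × (0.6096 − 0.04534) + 2.381 × 0.04534 = 4.491 mg/L.
DO = 10.7 − 4.491 = 6.209 mg/L.

DO ≈ 6.21 mg/L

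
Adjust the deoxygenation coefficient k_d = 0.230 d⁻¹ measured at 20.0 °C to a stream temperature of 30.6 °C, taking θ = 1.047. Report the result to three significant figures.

k_d(T₂) = k_d(T₁) · θ^(T₂−T₁) = 0.230 × 1.047^(30.6−20.0)
= 0.230 × 1.047^10.6 = 0.230 × 1.627 = 0.3743 d⁻¹.

k_d ≈ 0.374 d⁻¹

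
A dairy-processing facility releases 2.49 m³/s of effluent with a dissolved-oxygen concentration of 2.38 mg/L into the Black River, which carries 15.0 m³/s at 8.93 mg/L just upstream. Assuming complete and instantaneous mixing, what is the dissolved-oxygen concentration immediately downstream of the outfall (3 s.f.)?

8.00 mg/L

Flow-weighted mixing: C = (Q_r C_r + Q_w C_w)/(Q_r + Q_w)
= (15.0×8.93 + 2.49×2.38)/(15.0 + 2.49) = 139.9/17.49 = 7.997 mg/L.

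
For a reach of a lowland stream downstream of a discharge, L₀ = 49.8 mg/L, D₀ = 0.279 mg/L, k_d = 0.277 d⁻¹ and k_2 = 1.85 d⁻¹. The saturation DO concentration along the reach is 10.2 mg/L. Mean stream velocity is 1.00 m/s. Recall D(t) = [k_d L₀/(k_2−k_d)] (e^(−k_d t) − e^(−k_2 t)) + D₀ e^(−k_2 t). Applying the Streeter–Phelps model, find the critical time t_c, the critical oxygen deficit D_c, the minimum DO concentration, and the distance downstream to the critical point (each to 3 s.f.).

t_c ≈ 1.19 d; D_c ≈ 5.37 mg/L; min DO ≈ 4.83 mg/L; x_c ≈ 103 km

t_c = [1/(k_2−k_d)] ln[(k_2/k_d)(1 − D₀(k_2−k_d)/(k_d L₀))]
= [1/(1.85−0.277)] ln[(1.85/0.277)(1 − 0.279×1.573/(0.277×49.8))]
= (1/1.573) ln[6.679 × 0.9682] = 0.6357 × ln(6.466) = 0.6357 × 1.867 = 1.187 d.
L(t_c) = L₀ e^(−k_d t_c) = 49.8 × 0.7199 = 35.85 mg/L, and at the critical point k_2 D_c = k_d L, so D_c = (0.277/1.85) × 35.85 = 5.368 mg/L.
Minimum DO = C_s − D_c = 10.2 − 5.368 = 4.832 mg/L.
x_c = v t_c = 1.00 m/s × 1.187 d × 86400 s/d = 102500 m ≈ 103 km.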